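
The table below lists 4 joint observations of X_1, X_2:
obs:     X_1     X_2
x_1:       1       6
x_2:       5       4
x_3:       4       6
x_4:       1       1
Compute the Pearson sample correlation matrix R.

Step 1 — column means:
  mean(X_1) = (1 + 5 + 4 + 1) / 4 = 11/4 = 2.75
  mean(X_2) = (6 + 4 + 6 + 1) / 4 = 17/4 = 4.25

Step 2 — sample variances and covariances s[i,j] = (1/(n-1)) · Σ_k (x_{k,i} - mean_i) · (x_{k,j} - mean_j), with n-1 = 3:
  s[X_1,X_1] = ((-1.75)·(-1.75) + (2.25)·(2.25) + (1.25)·(1.25) + (-1.75)·(-1.75)) / 3 = 12.75/3 = 4.25
  s[X_1,X_2] = ((-1.75)·(1.75) + (2.25)·(-0.25) + (1.25)·(1.75) + (-1.75)·(-3.25)) / 3 = 4.25/3 = 1.4167
  s[X_2,X_2] = ((1.75)·(1.75) + (-0.25)·(-0.25) + (1.75)·(1.75) + (-3.25)·(-3.25)) / 3 = 16.75/3 = 5.5833
  Sample standard deviations s_i = √(s[i,i]):
  s(X_1) = √(4.25) = 2.0616
  s(X_2) = √(5.5833) = 2.3629

Step 3 — r_{ij} = s_{ij} / (s_i · s_j):
  r[X_1,X_1] = 1 (diagonal).
  r[X_1,X_2] = 1.4167 / (2.0616 · 2.3629) = 1.4167 / 4.8713 = 0.2908
  r[X_2,X_2] = 1 (diagonal).

R is symmetric with unit diagonal. Assembling:

R = [[1, 0.2908],
 [0.2908, 1]]


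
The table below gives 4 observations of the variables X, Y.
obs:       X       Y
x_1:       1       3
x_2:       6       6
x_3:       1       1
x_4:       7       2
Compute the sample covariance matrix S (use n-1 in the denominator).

Step 1 — column means:
  mean(X) = (1 + 6 + 1 + 7) / 4 = 15/4 = 3.75
  mean(Y) = (3 + 6 + 1 + 2) / 4 = 12/4 = 3

Step 2 — sample covariance S[i,j] = (1/(n-1)) · Σ_k (x_{k,i} - mean_i) · (x_{k,j} - mean_j), with n-1 = 3.
  S[X,X] = ((-2.75)·(-2.75) + (2.25)·(2.25) + (-2.75)·(-2.75) + (3.25)·(3.25)) / 3 = 30.75/3 = 10.25
  S[X,Y] = ((-2.75)·(0) + (2.25)·(3) + (-2.75)·(-2) + (3.25)·(-1)) / 3 = 9/3 = 3
  S[Y,Y] = ((0)·(0) + (3)·(3) + (-2)·(-2) + (-1)·(-1)) / 3 = 14/3 = 4.6667

S is symmetric (S[j,i] = S[i,j]). Assembling:

S = [[10.25, 3],
 [3, 4.6667]]


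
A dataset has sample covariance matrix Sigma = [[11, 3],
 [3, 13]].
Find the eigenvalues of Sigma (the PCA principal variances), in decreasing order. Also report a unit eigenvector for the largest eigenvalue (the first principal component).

Step 1 — characteristic polynomial of 2×2 Sigma:
  det(Sigma - λI) = λ² - trace · λ + det = 0.
  trace = 11 + 13 = 24, det = 11·13 - (3)² = 134.
Step 2 — discriminant:
  Δ = trace² - 4·det = 576 - 536 = 40.
Step 3 — eigenvalues:
  λ = (trace ± √Δ)/2 = (24 ± 6.3246)/2,
  λ_1 = 15.1623,  λ_2 = 8.8377.

Step 4 — unit eigenvector for λ_1: solve (Sigma - λ_1 I)v = 0. First row:
  (11 - 15.1623)·v_x + (3)·v_y = 0, i.e. (-4.1623)·v_x + (3)·v_y = 0,
  so v ∝ (b, λ_1 - a) = (3, 4.1623) = u.
  ||u|| = √((3)² + (4.1623)²) = √(26.3246) ≈ 5.1307,
  v_1 = u/||u|| ≈ (0.5847, 0.8112) (||v_1|| = 1).

λ_1 = 15.1623,  λ_2 = 8.8377;  v_1 ≈ (0.5847, 0.8112)


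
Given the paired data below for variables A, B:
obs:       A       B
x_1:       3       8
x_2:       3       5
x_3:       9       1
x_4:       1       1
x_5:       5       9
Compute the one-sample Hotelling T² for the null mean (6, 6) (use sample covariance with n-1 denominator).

Step 1 — sample mean vector:
  mean(A) = (3 + 3 + 9 + 1 + 5) / 5 = 21/5 = 4.2
  mean(B) = (8 + 5 + 1 + 1 + 9) / 5 = 24/5 = 4.8
  x̄ = (4.2, 4.8),  deviation x̄ - mu_0 = (4.2, 4.8) - (6, 6) = (-1.8, -1.2).

Step 2 — sample covariance matrix, S[i,j] = (1/(n-1)) · Σ_k (x_{k,i} - mean_i) · (x_{k,j} - mean_j), divisor n-1 = 4:
  S[A,A] = ((-1.2)·(-1.2) + (-1.2)·(-1.2) + (4.8)·(4.8) + (-3.2)·(-3.2) + (0.8)·(0.8)) / 4 = 36.8/4 = 9.2
  S[A,B] = ((-1.2)·(3.2) + (-1.2)·(0.2) + (4.8)·(-3.8) + (-3.2)·(-3.8) + (0.8)·(4.2)) / 4 = -6.8/4 = -1.7
  S[B,B] = ((3.2)·(3.2) + (0.2)·(0.2) + (-3.8)·(-3.8) + (-3.8)·(-3.8) + (4.2)·(4.2)) / 4 = 56.8/4 = 14.2
  S = [[9.2, -1.7],
 [-1.7, 14.2]].

Step 3 — invert S. det(S) = 9.2·14.2 - (-1.7)² = 127.75.
  S^{-1} = (1/det) · [[d, -b], [-b, a]] = [[0.1112, 0.0133],
 [0.0133, 0.072]].

Step 4 — quadratic form (x̄ - mu_0)^T · S^{-1} · (x̄ - mu_0):
  S^{-1} · (x̄ - mu_0) = (-0.216, -0.1104),
  (x̄ - mu_0)^T · [...] = (-1.8)·(-0.216) + (-1.2)·(-0.1104) = 0.5213.

Step 5 — scale by n: T² = 5 · 0.5213 = 2.6067.

T² ≈ 2.6067


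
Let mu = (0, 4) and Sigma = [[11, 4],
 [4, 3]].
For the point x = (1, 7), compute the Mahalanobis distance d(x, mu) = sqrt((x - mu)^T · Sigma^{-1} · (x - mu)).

Step 1 — centre the observation: (x - mu) = (1, 3).

Step 2 — invert Sigma. det(Sigma) = 11·3 - (4)² = 17.
  Sigma^{-1} = (1/det) · [[d, -b], [-b, a]] = [[0.1765, -0.2353],
 [-0.2353, 0.6471]].

Step 3 — form the quadratic (x - mu)^T · Sigma^{-1} · (x - mu):
  Sigma^{-1} · (x - mu) = (-0.5294, 1.7059).
  (x - mu)^T · [Sigma^{-1} · (x - mu)] = (1)·(-0.5294) + (3)·(1.7059) = 4.5882.

Step 4 — take square root: d = √(4.5882) ≈ 2.142.

d(x, mu) = √(4.5882) ≈ 2.142


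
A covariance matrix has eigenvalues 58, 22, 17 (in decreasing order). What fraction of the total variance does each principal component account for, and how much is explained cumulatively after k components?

Step 1 — total variance = trace(Sigma) = Σ λ_i = 58 + 22 + 17 = 97.

Step 2 — fraction explained by component i = λ_i / Σ λ:
  PC1: 58/97 = 0.5979
  PC2: 22/97 = 0.2268
  PC3: 17/97 = 0.1753

Step 3 — cumulative fraction after k components = (λ_1 + ... + λ_k) / Σ λ:
  k = 1: 58/97 = 0.5979
  k = 2: (58 + 22)/97 = 80/97 = 0.8247
  k = 3: (58 + 22 + 17)/97 = 97/97 = 1

Summary (fraction, with percent):

explained: PC1 0.5979 (59.79%), PC2 0.2268 (22.68%), PC3 0.1753 (17.53%);  cumulative: 0.5979, 0.8247, 1


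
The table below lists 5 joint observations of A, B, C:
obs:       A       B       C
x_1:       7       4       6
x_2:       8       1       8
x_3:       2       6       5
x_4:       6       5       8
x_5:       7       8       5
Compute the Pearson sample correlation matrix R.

Step 1 — column means:
  mean(A) = (7 + 8 + 2 + 6 + 7) / 5 = 30/5 = 6
  mean(B) = (4 + 1 + 6 + 5 + 8) / 5 = 24/5 = 4.8
  mean(C) = (6 + 8 + 5 + 8 + 5) / 5 = 32/5 = 6.4

Step 2 — sample variances and covariances s[i,j] = (1/(n-1)) · Σ_k (x_{k,i} - mean_i) · (x_{k,j} - mean_j), with n-1 = 4:
  s[A,A] = ((1)·(1) + (2)·(2) + (-4)·(-4) + (0)·(0) + (1)·(1)) / 4 = 22/4 = 5.5
  s[A,B] = ((1)·(-0.8) + (2)·(-3.8) + (-4)·(1.2) + (0)·(0.2) + (1)·(3.2)) / 4 = -10/4 = -2.5
  s[A,C] = ((1)·(-0.4) + (2)·(1.6) + (-4)·(-1.4) + (0)·(1.6) + (1)·(-1.4)) / 4 = 7/4 = 1.75
  s[B,B] = ((-0.8)·(-0.8) + (-3.8)·(-3.8) + (1.2)·(1.2) + (0.2)·(0.2) + (3.2)·(3.2)) / 4 = 26.8/4 = 6.7
  s[B,C] = ((-0.8)·(-0.4) + (-3.8)·(1.6) + (1.2)·(-1.4) + (0.2)·(1.6) + (3.2)·(-1.4)) / 4 = -11.6/4 = -2.9
  s[C,C] = ((-0.4)·(-0.4) + (1.6)·(1.6) + (-1.4)·(-1.4) + (1.6)·(1.6) + (-1.4)·(-1.4)) / 4 = 9.2/4 = 2.3
  Sample standard deviations s_i = √(s[i,i]):
  s(A) = √(5.5) = 2.3452
  s(B) = √(6.7) = 2.5884
  s(C) = √(2.3) = 1.5166

Step 3 — r_{ij} = s_{ij} / (s_i · s_j):
  r[A,A] = 1 (diagonal).
  r[A,B] = -2.5 / (2.3452 · 2.5884) = -2.5 / 6.0704 = -0.4118
  r[A,C] = 1.75 / (2.3452 · 1.5166) = 1.75 / 3.5567 = 0.492
  r[B,B] = 1 (diagonal).
  r[B,C] = -2.9 / (2.5884 · 1.5166) = -2.9 / 3.9256 = -0.7387
  r[C,C] = 1 (diagonal).

R is symmetric with unit diagonal. Assembling:

R = [[1, -0.4118, 0.492],
 [-0.4118, 1, -0.7387],
 [0.492, -0.7387, 1]]


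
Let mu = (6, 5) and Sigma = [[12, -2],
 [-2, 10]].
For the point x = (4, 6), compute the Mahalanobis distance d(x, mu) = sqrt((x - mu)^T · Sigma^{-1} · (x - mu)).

Step 1 — centre the observation: (x - mu) = (-2, 1).

Step 2 — invert Sigma. det(Sigma) = 12·10 - (-2)² = 116.
  Sigma^{-1} = (1/det) · [[d, -b], [-b, a]] = [[0.0862, 0.0172],
 [0.0172, 0.1034]].

Step 3 — form the quadratic (x - mu)^T · Sigma^{-1} · (x - mu):
  Sigma^{-1} · (x - mu) = (-0.1552, 0.069).
  (x - mu)^T · [Sigma^{-1} · (x - mu)] = (-2)·(-0.1552) + (1)·(0.069) = 0.3793.

Step 4 — take square root: d = √(0.3793) ≈ 0.6159.

d(x, mu) = √(0.3793) ≈ 0.6159


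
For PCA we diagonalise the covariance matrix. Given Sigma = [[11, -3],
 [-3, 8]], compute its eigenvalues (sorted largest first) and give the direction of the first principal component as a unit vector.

Step 1 — characteristic polynomial of 2×2 Sigma:
  det(Sigma - λI) = λ² - trace · λ + det = 0.
  trace = 11 + 8 = 19, det = 11·8 - (-3)² = 79.
Step 2 — discriminant:
  Δ = trace² - 4·det = 361 - 316 = 45.
Step 3 — eigenvalues:
  λ = (trace ± √Δ)/2 = (19 ± 6.7082)/2,
  λ_1 = 12.8541,  λ_2 = 6.1459.

Step 4 — unit eigenvector for λ_1: solve (Sigma - λ_1 I)v = 0. First row:
  (11 - 12.8541)·v_x + (-3)·v_y = 0, i.e. (-1.8541)·v_x + (-3)·v_y = 0,
  so v ∝ (b, λ_1 - a) = (-3, 1.8541); multiply by -1 so the first entry is positive: u = (3, -1.8541).
  ||u|| = √((3)² + (-1.8541)²) = √(12.4377) ≈ 3.5267,
  v_1 = u/||u|| ≈ (0.8507, -0.5257) (||v_1|| = 1).

λ_1 = 12.8541,  λ_2 = 6.1459;  v_1 ≈ (0.8507, -0.5257)


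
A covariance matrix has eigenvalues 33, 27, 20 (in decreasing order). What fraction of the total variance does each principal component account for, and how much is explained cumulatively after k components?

Step 1 — total variance = trace(Sigma) = Σ λ_i = 33 + 27 + 20 = 80.

Step 2 — fraction explained by component i = λ_i / Σ λ:
  PC1: 33/80 = 0.4125
  PC2: 27/80 = 0.3375
  PC3: 20/80 = 0.25

Step 3 — cumulative fraction after k components = (λ_1 + ... + λ_k) / Σ λ:
  k = 1: 33/80 = 0.4125
  k = 2: (33 + 27)/80 = 60/80 = 0.75
  k = 3: (33 + 27 + 20)/80 = 80/80 = 1

Summary (fraction, with percent):

explained: PC1 0.4125 (41.25%), PC2 0.3375 (33.75%), PC3 0.25 (25%);  cumulative: 0.4125, 0.75, 1


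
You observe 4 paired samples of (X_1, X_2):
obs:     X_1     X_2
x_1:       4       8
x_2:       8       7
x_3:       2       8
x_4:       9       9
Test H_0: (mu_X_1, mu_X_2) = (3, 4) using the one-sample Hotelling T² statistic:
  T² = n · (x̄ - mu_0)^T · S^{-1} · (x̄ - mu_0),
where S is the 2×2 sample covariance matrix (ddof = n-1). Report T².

Step 1 — sample mean vector:
  mean(X_1) = (4 + 8 + 2 + 9) / 4 = 23/4 = 5.75
  mean(X_2) = (8 + 7 + 8 + 9) / 4 = 32/4 = 8
  x̄ = (5.75, 8),  deviation x̄ - mu_0 = (5.75, 8) - (3, 4) = (2.75, 4).

Step 2 — sample covariance matrix, S[i,j] = (1/(n-1)) · Σ_k (x_{k,i} - mean_i) · (x_{k,j} - mean_j), divisor n-1 = 3:
  S[X_1,X_1] = ((-1.75)·(-1.75) + (2.25)·(2.25) + (-3.75)·(-3.75) + (3.25)·(3.25)) / 3 = 32.75/3 = 10.9167
  S[X_1,X_2] = ((-1.75)·(0) + (2.25)·(-1) + (-3.75)·(0) + (3.25)·(1)) / 3 = 1/3 = 0.3333
  S[X_2,X_2] = ((0)·(0) + (-1)·(-1) + (0)·(0) + (1)·(1)) / 3 = 2/3 = 0.6667
  S = [[10.9167, 0.3333],
 [0.3333, 0.6667]].

Step 3 — invert S. det(S) = 10.9167·0.6667 - (0.3333)² = 7.1667.
  S^{-1} = (1/det) · [[d, -b], [-b, a]] = [[0.093, -0.0465],
 [-0.0465, 1.5233]].

Step 4 — quadratic form (x̄ - mu_0)^T · S^{-1} · (x̄ - mu_0):
  S^{-1} · (x̄ - mu_0) = (0.0698, 5.9651),
  (x̄ - mu_0)^T · [...] = (2.75)·(0.0698) + (4)·(5.9651) = 24.0523.

Step 5 — scale by n: T² = 4 · 24.0523 = 96.2093.

T² ≈ 96.2093


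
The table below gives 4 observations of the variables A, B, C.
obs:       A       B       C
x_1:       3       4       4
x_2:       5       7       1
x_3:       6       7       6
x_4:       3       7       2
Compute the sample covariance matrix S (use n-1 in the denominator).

Step 1 — column means:
  mean(A) = (3 + 5 + 6 + 3) / 4 = 17/4 = 4.25
  mean(B) = (4 + 7 + 7 + 7) / 4 = 25/4 = 6.25
  mean(C) = (4 + 1 + 6 + 2) / 4 = 13/4 = 3.25

Step 2 — sample covariance S[i,j] = (1/(n-1)) · Σ_k (x_{k,i} - mean_i) · (x_{k,j} - mean_j), with n-1 = 3.
  S[A,A] = ((-1.25)·(-1.25) + (0.75)·(0.75) + (1.75)·(1.75) + (-1.25)·(-1.25)) / 3 = 6.75/3 = 2.25
  S[A,B] = ((-1.25)·(-2.25) + (0.75)·(0.75) + (1.75)·(0.75) + (-1.25)·(0.75)) / 3 = 3.75/3 = 1.25
  S[A,C] = ((-1.25)·(0.75) + (0.75)·(-2.25) + (1.75)·(2.75) + (-1.25)·(-1.25)) / 3 = 3.75/3 = 1.25
  S[B,B] = ((-2.25)·(-2.25) + (0.75)·(0.75) + (0.75)·(0.75) + (0.75)·(0.75)) / 3 = 6.75/3 = 2.25
  S[B,C] = ((-2.25)·(0.75) + (0.75)·(-2.25) + (0.75)·(2.75) + (0.75)·(-1.25)) / 3 = -2.25/3 = -0.75
  S[C,C] = ((0.75)·(0.75) + (-2.25)·(-2.25) + (2.75)·(2.75) + (-1.25)·(-1.25)) / 3 = 14.75/3 = 4.9167

S is symmetric (S[j,i] = S[i,j]). Assembling:

S = [[2.25, 1.25, 1.25],
 [1.25, 2.25, -0.75],
 [1.25, -0.75, 4.9167]]


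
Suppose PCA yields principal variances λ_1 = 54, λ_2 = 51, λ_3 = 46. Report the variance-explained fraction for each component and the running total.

Step 1 — total variance = trace(Sigma) = Σ λ_i = 54 + 51 + 46 = 151.

Step 2 — fraction explained by component i = λ_i / Σ λ:
  PC1: 54/151 = 0.3576
  PC2: 51/151 = 0.3377
  PC3: 46/151 = 0.3046

Step 3 — cumulative fraction after k components = (λ_1 + ... + λ_k) / Σ λ:
  k = 1: 54/151 = 0.3576
  k = 2: (54 + 51)/151 = 105/151 = 0.6954
  k = 3: (54 + 51 + 46)/151 = 151/151 = 1

Summary (fraction, with percent):

explained: PC1 0.3576 (35.76%), PC2 0.3377 (33.77%), PC3 0.3046 (30.46%);  cumulative: 0.3576, 0.6954, 1


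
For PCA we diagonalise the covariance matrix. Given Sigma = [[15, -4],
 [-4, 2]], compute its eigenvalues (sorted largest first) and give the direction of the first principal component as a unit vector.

Step 1 — characteristic polynomial of 2×2 Sigma:
  det(Sigma - λI) = λ² - trace · λ + det = 0.
  trace = 15 + 2 = 17, det = 15·2 - (-4)² = 14.
Step 2 — discriminant:
  Δ = trace² - 4·det = 289 - 56 = 233.
Step 3 — eigenvalues:
  λ = (trace ± √Δ)/2 = (17 ± 15.2643)/2,
  λ_1 = 16.1322,  λ_2 = 0.8678.

Step 4 — unit eigenvector for λ_1: solve (Sigma - λ_1 I)v = 0. First row:
  (15 - 16.1322)·v_x + (-4)·v_y = 0, i.e. (-1.1322)·v_x + (-4)·v_y = 0,
  so v ∝ (b, λ_1 - a) = (-4, 1.1322); multiply by -1 so the first entry is positive: u = (4, -1.1322).
  ||u|| = √((4)² + (-1.1322)²) = √(17.2818) ≈ 4.1571,
  v_1 = u/||u|| ≈ (0.9622, -0.2723) (||v_1|| = 1).

λ_1 = 16.1322,  λ_2 = 0.8678;  v_1 ≈ (0.9622, -0.2723)


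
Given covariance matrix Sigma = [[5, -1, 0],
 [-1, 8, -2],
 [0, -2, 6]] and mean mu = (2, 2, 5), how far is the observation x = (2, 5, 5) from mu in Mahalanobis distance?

Step 1 — centre the observation: (x - mu) = (0, 3, 0).

Step 2 — invert Sigma (cofactor / det for 3×3, or solve directly):
  Sigma^{-1} = [[0.2056, 0.028, 0.0093],
 [0.028, 0.1402, 0.0467],
 [0.0093, 0.0467, 0.1822]].

Step 3 — form the quadratic (x - mu)^T · Sigma^{-1} · (x - mu):
  Sigma^{-1} · (x - mu) = (0.0841, 0.4206, 0.1402).
  (x - mu)^T · [Sigma^{-1} · (x - mu)] = (0)·(0.0841) + (3)·(0.4206) + (0)·(0.1402) = 1.2617.

Step 4 — take square root: d = √(1.2617) ≈ 1.1232.

d(x, mu) = √(1.2617) ≈ 1.1232


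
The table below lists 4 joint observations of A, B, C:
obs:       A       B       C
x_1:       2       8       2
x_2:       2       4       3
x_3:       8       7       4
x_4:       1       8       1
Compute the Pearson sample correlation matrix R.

Step 1 — column means:
  mean(A) = (2 + 2 + 8 + 1) / 4 = 13/4 = 3.25
  mean(B) = (8 + 4 + 7 + 8) / 4 = 27/4 = 6.75
  mean(C) = (2 + 3 + 4 + 1) / 4 = 10/4 = 2.5

Step 2 — sample variances and covariances s[i,j] = (1/(n-1)) · Σ_k (x_{k,i} - mean_i) · (x_{k,j} - mean_j), with n-1 = 3:
  s[A,A] = ((-1.25)·(-1.25) + (-1.25)·(-1.25) + (4.75)·(4.75) + (-2.25)·(-2.25)) / 3 = 30.75/3 = 10.25
  s[A,B] = ((-1.25)·(1.25) + (-1.25)·(-2.75) + (4.75)·(0.25) + (-2.25)·(1.25)) / 3 = 0.25/3 = 0.0833
  s[A,C] = ((-1.25)·(-0.5) + (-1.25)·(0.5) + (4.75)·(1.5) + (-2.25)·(-1.5)) / 3 = 10.5/3 = 3.5
  s[B,B] = ((1.25)·(1.25) + (-2.75)·(-2.75) + (0.25)·(0.25) + (1.25)·(1.25)) / 3 = 10.75/3 = 3.5833
  s[B,C] = ((1.25)·(-0.5) + (-2.75)·(0.5) + (0.25)·(1.5) + (1.25)·(-1.5)) / 3 = -3.5/3 = -1.1667
  s[C,C] = ((-0.5)·(-0.5) + (0.5)·(0.5) + (1.5)·(1.5) + (-1.5)·(-1.5)) / 3 = 5/3 = 1.6667
  Sample standard deviations s_i = √(s[i,i]):
  s(A) = √(10.25) = 3.2016
  s(B) = √(3.5833) = 1.893
  s(C) = √(1.6667) = 1.291

Step 3 — r_{ij} = s_{ij} / (s_i · s_j):
  r[A,A] = 1 (diagonal).
  r[A,B] = 0.0833 / (3.2016 · 1.893) = 0.0833 / 6.0605 = 0.0138
  r[A,C] = 3.5 / (3.2016 · 1.291) = 3.5 / 4.1332 = 0.8468
  r[B,B] = 1 (diagonal).
  r[B,C] = -1.1667 / (1.893 · 1.291) = -1.1667 / 2.4438 = -0.4774
  r[C,C] = 1 (diagonal).

R is symmetric with unit diagonal. Assembling:

R = [[1, 0.0138, 0.8468],
 [0.0138, 1, -0.4774],
 [0.8468, -0.4774, 1]]


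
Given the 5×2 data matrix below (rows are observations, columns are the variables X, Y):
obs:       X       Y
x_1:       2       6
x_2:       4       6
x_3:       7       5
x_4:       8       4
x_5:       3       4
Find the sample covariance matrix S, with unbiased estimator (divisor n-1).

Step 1 — column means:
  mean(X) = (2 + 4 + 7 + 8 + 3) / 5 = 24/5 = 4.8
  mean(Y) = (6 + 6 + 5 + 4 + 4) / 5 = 25/5 = 5

Step 2 — sample covariance S[i,j] = (1/(n-1)) · Σ_k (x_{k,i} - mean_i) · (x_{k,j} - mean_j), with n-1 = 4.
  S[X,X] = ((-2.8)·(-2.8) + (-0.8)·(-0.8) + (2.2)·(2.2) + (3.2)·(3.2) + (-1.8)·(-1.8)) / 4 = 26.8/4 = 6.7
  S[X,Y] = ((-2.8)·(1) + (-0.8)·(1) + (2.2)·(0) + (3.2)·(-1) + (-1.8)·(-1)) / 4 = -5/4 = -1.25
  S[Y,Y] = ((1)·(1) + (1)·(1) + (0)·(0) + (-1)·(-1) + (-1)·(-1)) / 4 = 4/4 = 1

S is symmetric (S[j,i] = S[i,j]). Assembling:

S = [[6.7, -1.25],
 [-1.25, 1]]


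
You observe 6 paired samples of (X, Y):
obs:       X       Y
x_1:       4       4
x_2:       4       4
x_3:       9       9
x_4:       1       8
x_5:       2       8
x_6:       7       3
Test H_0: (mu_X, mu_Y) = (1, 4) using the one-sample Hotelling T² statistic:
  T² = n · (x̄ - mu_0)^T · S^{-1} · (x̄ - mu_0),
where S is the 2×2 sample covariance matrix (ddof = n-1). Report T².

Step 1 — sample mean vector:
  mean(X) = (4 + 4 + 9 + 1 + 2 + 7) / 6 = 27/6 = 4.5
  mean(Y) = (4 + 4 + 9 + 8 + 8 + 3) / 6 = 36/6 = 6
  x̄ = (4.5, 6),  deviation x̄ - mu_0 = (4.5, 6) - (1, 4) = (3.5, 2).

Step 2 — sample covariance matrix, S[i,j] = (1/(n-1)) · Σ_k (x_{k,i} - mean_i) · (x_{k,j} - mean_j), divisor n-1 = 5:
  S[X,X] = ((-0.5)·(-0.5) + (-0.5)·(-0.5) + (4.5)·(4.5) + (-3.5)·(-3.5) + (-2.5)·(-2.5) + (2.5)·(2.5)) / 5 = 45.5/5 = 9.1
  S[X,Y] = ((-0.5)·(-2) + (-0.5)·(-2) + (4.5)·(3) + (-3.5)·(2) + (-2.5)·(2) + (2.5)·(-3)) / 5 = -4/5 = -0.8
  S[Y,Y] = ((-2)·(-2) + (-2)·(-2) + (3)·(3) + (2)·(2) + (2)·(2) + (-3)·(-3)) / 5 = 34/5 = 6.8
  S = [[9.1, -0.8],
 [-0.8, 6.8]].

Step 3 — invert S. det(S) = 9.1·6.8 - (-0.8)² = 61.24.
  S^{-1} = (1/det) · [[d, -b], [-b, a]] = [[0.111, 0.0131],
 [0.0131, 0.1486]].

Step 4 — quadratic form (x̄ - mu_0)^T · S^{-1} · (x̄ - mu_0):
  S^{-1} · (x̄ - mu_0) = (0.4148, 0.3429),
  (x̄ - mu_0)^T · [...] = (3.5)·(0.4148) + (2)·(0.3429) = 2.1375.

Step 5 — scale by n: T² = 6 · 2.1375 = 12.825.

T² ≈ 12.825


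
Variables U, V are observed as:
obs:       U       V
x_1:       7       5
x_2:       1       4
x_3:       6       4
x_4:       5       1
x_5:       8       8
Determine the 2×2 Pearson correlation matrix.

Step 1 — column means:
  mean(U) = (7 + 1 + 6 + 5 + 8) / 5 = 27/5 = 5.4
  mean(V) = (5 + 4 + 4 + 1 + 8) / 5 = 22/5 = 4.4

Step 2 — sample variances and covariances s[i,j] = (1/(n-1)) · Σ_k (x_{k,i} - mean_i) · (x_{k,j} - mean_j), with n-1 = 4:
  s[U,U] = ((1.6)·(1.6) + (-4.4)·(-4.4) + (0.6)·(0.6) + (-0.4)·(-0.4) + (2.6)·(2.6)) / 4 = 29.2/4 = 7.3
  s[U,V] = ((1.6)·(0.6) + (-4.4)·(-0.4) + (0.6)·(-0.4) + (-0.4)·(-3.4) + (2.6)·(3.6)) / 4 = 13.2/4 = 3.3
  s[V,V] = ((0.6)·(0.6) + (-0.4)·(-0.4) + (-0.4)·(-0.4) + (-3.4)·(-3.4) + (3.6)·(3.6)) / 4 = 25.2/4 = 6.3
  Sample standard deviations s_i = √(s[i,i]):
  s(U) = √(7.3) = 2.7019
  s(V) = √(6.3) = 2.51

Step 3 — r_{ij} = s_{ij} / (s_i · s_j):
  r[U,U] = 1 (diagonal).
  r[U,V] = 3.3 / (2.7019 · 2.51) = 3.3 / 6.7816 = 0.4866
  r[V,V] = 1 (diagonal).

R is symmetric with unit diagonal. Assembling:

R = [[1, 0.4866],
 [0.4866, 1]]


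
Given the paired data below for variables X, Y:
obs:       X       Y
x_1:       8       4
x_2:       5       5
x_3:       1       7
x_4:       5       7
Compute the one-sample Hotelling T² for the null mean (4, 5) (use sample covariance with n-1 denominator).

Step 1 — sample mean vector:
  mean(X) = (8 + 5 + 1 + 5) / 4 = 19/4 = 4.75
  mean(Y) = (4 + 5 + 7 + 7) / 4 = 23/4 = 5.75
  x̄ = (4.75, 5.75),  deviation x̄ - mu_0 = (4.75, 5.75) - (4, 5) = (0.75, 0.75).

Step 2 — sample covariance matrix, S[i,j] = (1/(n-1)) · Σ_k (x_{k,i} - mean_i) · (x_{k,j} - mean_j), divisor n-1 = 3:
  S[X,X] = ((3.25)·(3.25) + (0.25)·(0.25) + (-3.75)·(-3.75) + (0.25)·(0.25)) / 3 = 24.75/3 = 8.25
  S[X,Y] = ((3.25)·(-1.75) + (0.25)·(-0.75) + (-3.75)·(1.25) + (0.25)·(1.25)) / 3 = -10.25/3 = -3.4167
  S[Y,Y] = ((-1.75)·(-1.75) + (-0.75)·(-0.75) + (1.25)·(1.25) + (1.25)·(1.25)) / 3 = 6.75/3 = 2.25
  S = [[8.25, -3.4167],
 [-3.4167, 2.25]].

Step 3 — invert S. det(S) = 8.25·2.25 - (-3.4167)² = 6.8889.
  S^{-1} = (1/det) · [[d, -b], [-b, a]] = [[0.3266, 0.496],
 [0.496, 1.1976]].

Step 4 — quadratic form (x̄ - mu_0)^T · S^{-1} · (x̄ - mu_0):
  S^{-1} · (x̄ - mu_0) = (0.6169, 1.2702),
  (x̄ - mu_0)^T · [...] = (0.75)·(0.6169) + (0.75)·(1.2702) = 1.4153.

Step 5 — scale by n: T² = 4 · 1.4153 = 5.6613.

T² ≈ 5.6613


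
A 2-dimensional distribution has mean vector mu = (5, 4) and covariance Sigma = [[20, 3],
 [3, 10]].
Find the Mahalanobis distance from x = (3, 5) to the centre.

Step 1 — centre the observation: (x - mu) = (-2, 1).

Step 2 — invert Sigma. det(Sigma) = 20·10 - (3)² = 191.
  Sigma^{-1} = (1/det) · [[d, -b], [-b, a]] = [[0.0524, -0.0157],
 [-0.0157, 0.1047]].

Step 3 — form the quadratic (x - mu)^T · Sigma^{-1} · (x - mu):
  Sigma^{-1} · (x - mu) = (-0.1204, 0.1361).
  (x - mu)^T · [Sigma^{-1} · (x - mu)] = (-2)·(-0.1204) + (1)·(0.1361) = 0.377.

Step 4 — take square root: d = √(0.377) ≈ 0.614.

d(x, mu) = √(0.377) ≈ 0.614


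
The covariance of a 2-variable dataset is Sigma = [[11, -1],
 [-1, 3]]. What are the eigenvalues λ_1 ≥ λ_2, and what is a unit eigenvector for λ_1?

Step 1 — characteristic polynomial of 2×2 Sigma:
  det(Sigma - λI) = λ² - trace · λ + det = 0.
  trace = 11 + 3 = 14, det = 11·3 - (-1)² = 32.
Step 2 — discriminant:
  Δ = trace² - 4·det = 196 - 128 = 68.
Step 3 — eigenvalues:
  λ = (trace ± √Δ)/2 = (14 ± 8.2462)/2,
  λ_1 = 11.1231,  λ_2 = 2.8769.

Step 4 — unit eigenvector for λ_1: solve (Sigma - λ_1 I)v = 0. First row:
  (11 - 11.1231)·v_x + (-1)·v_y = 0, i.e. (-0.1231)·v_x + (-1)·v_y = 0,
  so v ∝ (b, λ_1 - a) = (-1, 0.1231); multiply by -1 so the first entry is positive: u = (1, -0.1231).
  ||u|| = √((1)² + (-0.1231)²) = √(1.0152) ≈ 1.0075,
  v_1 = u/||u|| ≈ (0.9925, -0.1222) (||v_1|| = 1).

λ_1 = 11.1231,  λ_2 = 2.8769;  v_1 ≈ (0.9925, -0.1222)


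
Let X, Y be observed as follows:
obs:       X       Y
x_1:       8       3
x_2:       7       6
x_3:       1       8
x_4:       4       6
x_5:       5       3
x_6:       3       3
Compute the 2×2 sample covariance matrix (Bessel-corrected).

Step 1 — column means:
  mean(X) = (8 + 7 + 1 + 4 + 5 + 3) / 6 = 28/6 = 4.6667
  mean(Y) = (3 + 6 + 8 + 6 + 3 + 3) / 6 = 29/6 = 4.8333

Step 2 — sample covariance S[i,j] = (1/(n-1)) · Σ_k (x_{k,i} - mean_i) · (x_{k,j} - mean_j), with n-1 = 5.
  S[X,X] = ((3.3333)·(3.3333) + (2.3333)·(2.3333) + (-3.6667)·(-3.6667) + (-0.6667)·(-0.6667) + (0.3333)·(0.3333) + (-1.6667)·(-1.6667)) / 5 = 33.3333/5 = 6.6667
  S[X,Y] = ((3.3333)·(-1.8333) + (2.3333)·(1.1667) + (-3.6667)·(3.1667) + (-0.6667)·(1.1667) + (0.3333)·(-1.8333) + (-1.6667)·(-1.8333)) / 5 = -13.3333/5 = -2.6667
  S[Y,Y] = ((-1.8333)·(-1.8333) + (1.1667)·(1.1667) + (3.1667)·(3.1667) + (1.1667)·(1.1667) + (-1.8333)·(-1.8333) + (-1.8333)·(-1.8333)) / 5 = 22.8333/5 = 4.5667

S is symmetric (S[j,i] = S[i,j]). Assembling:

S = [[6.6667, -2.6667],
 [-2.6667, 4.5667]]


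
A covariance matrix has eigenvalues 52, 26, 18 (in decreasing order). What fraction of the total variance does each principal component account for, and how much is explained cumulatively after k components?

Step 1 — total variance = trace(Sigma) = Σ λ_i = 52 + 26 + 18 = 96.

Step 2 — fraction explained by component i = λ_i / Σ λ:
  PC1: 52/96 = 0.5417
  PC2: 26/96 = 0.2708
  PC3: 18/96 = 0.1875

Step 3 — cumulative fraction after k components = (λ_1 + ... + λ_k) / Σ λ:
  k = 1: 52/96 = 0.5417
  k = 2: (52 + 26)/96 = 78/96 = 0.8125
  k = 3: (52 + 26 + 18)/96 = 96/96 = 1

Summary (fraction, with percent):

explained: PC1 0.5417 (54.17%), PC2 0.2708 (27.08%), PC3 0.1875 (18.75%);  cumulative: 0.5417, 0.8125, 1


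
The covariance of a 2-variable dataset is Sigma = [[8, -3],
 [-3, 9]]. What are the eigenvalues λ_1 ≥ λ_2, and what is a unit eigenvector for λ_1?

Step 1 — characteristic polynomial of 2×2 Sigma:
  det(Sigma - λI) = λ² - trace · λ + det = 0.
  trace = 8 + 9 = 17, det = 8·9 - (-3)² = 63.
Step 2 — discriminant:
  Δ = trace² - 4·det = 289 - 252 = 37.
Step 3 — eigenvalues:
  λ = (trace ± √Δ)/2 = (17 ± 6.0828)/2,
  λ_1 = 11.5414,  λ_2 = 5.4586.

Step 4 — unit eigenvector for λ_1: solve (Sigma - λ_1 I)v = 0. First row:
  (8 - 11.5414)·v_x + (-3)·v_y = 0, i.e. (-3.5414)·v_x + (-3)·v_y = 0,
  so v ∝ (b, λ_1 - a) = (-3, 3.5414); multiply by -1 so the first entry is positive: u = (3, -3.5414).
  ||u|| = √((3)² + (-3.5414)²) = √(21.5414) ≈ 4.6413,
  v_1 = u/||u|| ≈ (0.6464, -0.763) (||v_1|| = 1).

λ_1 = 11.5414,  λ_2 = 5.4586;  v_1 ≈ (0.6464, -0.763)


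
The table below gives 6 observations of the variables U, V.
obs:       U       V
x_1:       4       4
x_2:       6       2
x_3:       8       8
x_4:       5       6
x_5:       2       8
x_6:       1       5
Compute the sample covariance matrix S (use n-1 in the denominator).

Step 1 — column means:
  mean(U) = (4 + 6 + 8 + 5 + 2 + 1) / 6 = 26/6 = 4.3333
  mean(V) = (4 + 2 + 8 + 6 + 8 + 5) / 6 = 33/6 = 5.5

Step 2 — sample covariance S[i,j] = (1/(n-1)) · Σ_k (x_{k,i} - mean_i) · (x_{k,j} - mean_j), with n-1 = 5.
  S[U,U] = ((-0.3333)·(-0.3333) + (1.6667)·(1.6667) + (3.6667)·(3.6667) + (0.6667)·(0.6667) + (-2.3333)·(-2.3333) + (-3.3333)·(-3.3333)) / 5 = 33.3333/5 = 6.6667
  S[U,V] = ((-0.3333)·(-1.5) + (1.6667)·(-3.5) + (3.6667)·(2.5) + (0.6667)·(0.5) + (-2.3333)·(2.5) + (-3.3333)·(-0.5)) / 5 = 0/5 = 0
  S[V,V] = ((-1.5)·(-1.5) + (-3.5)·(-3.5) + (2.5)·(2.5) + (0.5)·(0.5) + (2.5)·(2.5) + (-0.5)·(-0.5)) / 5 = 27.5/5 = 5.5

S is symmetric (S[j,i] = S[i,j]). Assembling:

S = [[6.6667, 0],
 [0, 5.5]]


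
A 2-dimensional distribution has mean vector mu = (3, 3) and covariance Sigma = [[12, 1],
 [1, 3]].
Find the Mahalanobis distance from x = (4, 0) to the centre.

Step 1 — centre the observation: (x - mu) = (1, -3).

Step 2 — invert Sigma. det(Sigma) = 12·3 - (1)² = 35.
  Sigma^{-1} = (1/det) · [[d, -b], [-b, a]] = [[0.0857, -0.0286],
 [-0.0286, 0.3429]].

Step 3 — form the quadratic (x - mu)^T · Sigma^{-1} · (x - mu):
  Sigma^{-1} · (x - mu) = (0.1714, -1.0571).
  (x - mu)^T · [Sigma^{-1} · (x - mu)] = (1)·(0.1714) + (-3)·(-1.0571) = 3.3429.

Step 4 — take square root: d = √(3.3429) ≈ 1.8283.

d(x, mu) = √(3.3429) ≈ 1.8283


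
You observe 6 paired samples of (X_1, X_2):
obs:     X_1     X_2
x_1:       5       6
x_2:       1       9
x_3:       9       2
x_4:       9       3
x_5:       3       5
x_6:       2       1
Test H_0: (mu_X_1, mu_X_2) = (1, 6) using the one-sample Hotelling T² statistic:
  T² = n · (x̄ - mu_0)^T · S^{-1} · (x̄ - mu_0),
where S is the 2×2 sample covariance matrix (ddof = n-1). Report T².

Step 1 — sample mean vector:
  mean(X_1) = (5 + 1 + 9 + 9 + 3 + 2) / 6 = 29/6 = 4.8333
  mean(X_2) = (6 + 9 + 2 + 3 + 5 + 1) / 6 = 26/6 = 4.3333
  x̄ = (4.8333, 4.3333),  deviation x̄ - mu_0 = (4.8333, 4.3333) - (1, 6) = (3.8333, -1.6667).

Step 2 — sample covariance matrix, S[i,j] = (1/(n-1)) · Σ_k (x_{k,i} - mean_i) · (x_{k,j} - mean_j), divisor n-1 = 5:
  S[X_1,X_1] = ((0.1667)·(0.1667) + (-3.8333)·(-3.8333) + (4.1667)·(4.1667) + (4.1667)·(4.1667) + (-1.8333)·(-1.8333) + (-2.8333)·(-2.8333)) / 5 = 60.8333/5 = 12.1667
  S[X_1,X_2] = ((0.1667)·(1.6667) + (-3.8333)·(4.6667) + (4.1667)·(-2.3333) + (4.1667)·(-1.3333) + (-1.8333)·(0.6667) + (-2.8333)·(-3.3333)) / 5 = -24.6667/5 = -4.9333
  S[X_2,X_2] = ((1.6667)·(1.6667) + (4.6667)·(4.6667) + (-2.3333)·(-2.3333) + (-1.3333)·(-1.3333) + (0.6667)·(0.6667) + (-3.3333)·(-3.3333)) / 5 = 43.3333/5 = 8.6667
  S = [[12.1667, -4.9333],
 [-4.9333, 8.6667]].

Step 3 — invert S. det(S) = 12.1667·8.6667 - (-4.9333)² = 81.1067.
  S^{-1} = (1/det) · [[d, -b], [-b, a]] = [[0.1069, 0.0608],
 [0.0608, 0.15]].

Step 4 — quadratic form (x̄ - mu_0)^T · S^{-1} · (x̄ - mu_0):
  S^{-1} · (x̄ - mu_0) = (0.3082, -0.0169),
  (x̄ - mu_0)^T · [...] = (3.8333)·(0.3082) + (-1.6667)·(-0.0169) = 1.2097.

Step 5 — scale by n: T² = 6 · 1.2097 = 7.2579.

T² ≈ 7.2579


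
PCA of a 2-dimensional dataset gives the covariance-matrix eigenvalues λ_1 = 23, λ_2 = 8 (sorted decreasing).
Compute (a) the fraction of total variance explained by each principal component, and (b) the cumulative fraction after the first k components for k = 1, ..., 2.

Step 1 — total variance = trace(Sigma) = Σ λ_i = 23 + 8 = 31.

Step 2 — fraction explained by component i = λ_i / Σ λ:
  PC1: 23/31 = 0.7419
  PC2: 8/31 = 0.2581

Step 3 — cumulative fraction after k components = (λ_1 + ... + λ_k) / Σ λ:
  k = 1: 23/31 = 0.7419
  k = 2: (23 + 8)/31 = 31/31 = 1

Summary (fraction, with percent):

explained: PC1 0.7419 (74.19%), PC2 0.2581 (25.81%);  cumulative: 0.7419, 1


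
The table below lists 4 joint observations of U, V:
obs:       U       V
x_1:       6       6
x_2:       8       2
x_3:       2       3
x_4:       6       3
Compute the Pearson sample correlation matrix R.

Step 1 — column means:
  mean(U) = (6 + 8 + 2 + 6) / 4 = 22/4 = 5.5
  mean(V) = (6 + 2 + 3 + 3) / 4 = 14/4 = 3.5

Step 2 — sample variances and covariances s[i,j] = (1/(n-1)) · Σ_k (x_{k,i} - mean_i) · (x_{k,j} - mean_j), with n-1 = 3:
  s[U,U] = ((0.5)·(0.5) + (2.5)·(2.5) + (-3.5)·(-3.5) + (0.5)·(0.5)) / 3 = 19/3 = 6.3333
  s[U,V] = ((0.5)·(2.5) + (2.5)·(-1.5) + (-3.5)·(-0.5) + (0.5)·(-0.5)) / 3 = -1/3 = -0.3333
  s[V,V] = ((2.5)·(2.5) + (-1.5)·(-1.5) + (-0.5)·(-0.5) + (-0.5)·(-0.5)) / 3 = 9/3 = 3
  Sample standard deviations s_i = √(s[i,i]):
  s(U) = √(6.3333) = 2.5166
  s(V) = √(3) = 1.7321

Step 3 — r_{ij} = s_{ij} / (s_i · s_j):
  r[U,U] = 1 (diagonal).
  r[U,V] = -0.3333 / (2.5166 · 1.7321) = -0.3333 / 4.3589 = -0.0765
  r[V,V] = 1 (diagonal).

R is symmetric with unit diagonal. Assembling:

R = [[1, -0.0765],
 [-0.0765, 1]]


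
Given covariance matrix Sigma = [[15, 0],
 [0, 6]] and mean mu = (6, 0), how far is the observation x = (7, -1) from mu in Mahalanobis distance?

Step 1 — centre the observation: (x - mu) = (1, -1).

Step 2 — invert Sigma. det(Sigma) = 15·6 - (0)² = 90.
  Sigma^{-1} = (1/det) · [[d, -b], [-b, a]] = [[0.0667, 0],
 [0, 0.1667]].

Step 3 — form the quadratic (x - mu)^T · Sigma^{-1} · (x - mu):
  Sigma^{-1} · (x - mu) = (0.0667, -0.1667).
  (x - mu)^T · [Sigma^{-1} · (x - mu)] = (1)·(0.0667) + (-1)·(-0.1667) = 0.2333.

Step 4 — take square root: d = √(0.2333) ≈ 0.483.

d(x, mu) = √(0.2333) ≈ 0.483


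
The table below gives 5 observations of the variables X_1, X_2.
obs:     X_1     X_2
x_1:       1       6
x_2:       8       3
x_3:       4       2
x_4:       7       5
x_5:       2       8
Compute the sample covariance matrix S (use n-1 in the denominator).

Step 1 — column means:
  mean(X_1) = (1 + 8 + 4 + 7 + 2) / 5 = 22/5 = 4.4
  mean(X_2) = (6 + 3 + 2 + 5 + 8) / 5 = 24/5 = 4.8

Step 2 — sample covariance S[i,j] = (1/(n-1)) · Σ_k (x_{k,i} - mean_i) · (x_{k,j} - mean_j), with n-1 = 4.
  S[X_1,X_1] = ((-3.4)·(-3.4) + (3.6)·(3.6) + (-0.4)·(-0.4) + (2.6)·(2.6) + (-2.4)·(-2.4)) / 4 = 37.2/4 = 9.3
  S[X_1,X_2] = ((-3.4)·(1.2) + (3.6)·(-1.8) + (-0.4)·(-2.8) + (2.6)·(0.2) + (-2.4)·(3.2)) / 4 = -16.6/4 = -4.15
  S[X_2,X_2] = ((1.2)·(1.2) + (-1.8)·(-1.8) + (-2.8)·(-2.8) + (0.2)·(0.2) + (3.2)·(3.2)) / 4 = 22.8/4 = 5.7

S is symmetric (S[j,i] = S[i,j]). Assembling:

S = [[9.3, -4.15],
 [-4.15, 5.7]]


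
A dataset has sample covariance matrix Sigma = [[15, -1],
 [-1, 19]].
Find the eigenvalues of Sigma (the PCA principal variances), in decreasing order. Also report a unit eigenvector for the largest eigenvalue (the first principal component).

Step 1 — characteristic polynomial of 2×2 Sigma:
  det(Sigma - λI) = λ² - trace · λ + det = 0.
  trace = 15 + 19 = 34, det = 15·19 - (-1)² = 284.
Step 2 — discriminant:
  Δ = trace² - 4·det = 1156 - 1136 = 20.
Step 3 — eigenvalues:
  λ = (trace ± √Δ)/2 = (34 ± 4.4721)/2,
  λ_1 = 19.2361,  λ_2 = 14.7639.

Step 4 — unit eigenvector for λ_1: solve (Sigma - λ_1 I)v = 0. First row:
  (15 - 19.2361)·v_x + (-1)·v_y = 0, i.e. (-4.2361)·v_x + (-1)·v_y = 0,
  so v ∝ (b, λ_1 - a) = (-1, 4.2361); multiply by -1 so the first entry is positive: u = (1, -4.2361).
  ||u|| = √((1)² + (-4.2361)²) = √(18.9443) ≈ 4.3525,
  v_1 = u/||u|| ≈ (0.2298, -0.9732) (||v_1|| = 1).

λ_1 = 19.2361,  λ_2 = 14.7639;  v_1 ≈ (0.2298, -0.9732)


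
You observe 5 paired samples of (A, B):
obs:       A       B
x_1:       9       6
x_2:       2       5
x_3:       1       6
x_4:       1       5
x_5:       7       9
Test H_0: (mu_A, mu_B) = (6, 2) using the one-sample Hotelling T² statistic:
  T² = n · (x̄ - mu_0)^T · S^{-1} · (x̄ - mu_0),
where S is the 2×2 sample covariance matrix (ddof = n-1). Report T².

Step 1 — sample mean vector:
  mean(A) = (9 + 2 + 1 + 1 + 7) / 5 = 20/5 = 4
  mean(B) = (6 + 5 + 6 + 5 + 9) / 5 = 31/5 = 6.2
  x̄ = (4, 6.2),  deviation x̄ - mu_0 = (4, 6.2) - (6, 2) = (-2, 4.2).

Step 2 — sample covariance matrix, S[i,j] = (1/(n-1)) · Σ_k (x_{k,i} - mean_i) · (x_{k,j} - mean_j), divisor n-1 = 4:
  S[A,A] = ((5)·(5) + (-2)·(-2) + (-3)·(-3) + (-3)·(-3) + (3)·(3)) / 4 = 56/4 = 14
  S[A,B] = ((5)·(-0.2) + (-2)·(-1.2) + (-3)·(-0.2) + (-3)·(-1.2) + (3)·(2.8)) / 4 = 14/4 = 3.5
  S[B,B] = ((-0.2)·(-0.2) + (-1.2)·(-1.2) + (-0.2)·(-0.2) + (-1.2)·(-1.2) + (2.8)·(2.8)) / 4 = 10.8/4 = 2.7
  S = [[14, 3.5],
 [3.5, 2.7]].

Step 3 — invert S. det(S) = 14·2.7 - (3.5)² = 25.55.
  S^{-1} = (1/det) · [[d, -b], [-b, a]] = [[0.1057, -0.137],
 [-0.137, 0.5479]].

Step 4 — quadratic form (x̄ - mu_0)^T · S^{-1} · (x̄ - mu_0):
  S^{-1} · (x̄ - mu_0) = (-0.7867, 2.5753),
  (x̄ - mu_0)^T · [...] = (-2)·(-0.7867) + (4.2)·(2.5753) = 12.3898.

Step 5 — scale by n: T² = 5 · 12.3898 = 61.9491.

T² ≈ 61.9491


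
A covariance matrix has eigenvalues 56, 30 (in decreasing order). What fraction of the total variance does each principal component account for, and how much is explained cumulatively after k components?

Step 1 — total variance = trace(Sigma) = Σ λ_i = 56 + 30 = 86.

Step 2 — fraction explained by component i = λ_i / Σ λ:
  PC1: 56/86 = 0.6512
  PC2: 30/86 = 0.3488

Step 3 — cumulative fraction after k components = (λ_1 + ... + λ_k) / Σ λ:
  k = 1: 56/86 = 0.6512
  k = 2: (56 + 30)/86 = 86/86 = 1

Summary (fraction, with percent):

explained: PC1 0.6512 (65.12%), PC2 0.3488 (34.88%);  cumulative: 0.6512, 1


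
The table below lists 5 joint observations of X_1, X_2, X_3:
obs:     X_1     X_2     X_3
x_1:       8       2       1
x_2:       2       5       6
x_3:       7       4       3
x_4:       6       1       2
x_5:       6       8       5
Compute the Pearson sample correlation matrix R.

Step 1 — column means:
  mean(X_1) = (8 + 2 + 7 + 6 + 6) / 5 = 29/5 = 5.8
  mean(X_2) = (2 + 5 + 4 + 1 + 8) / 5 = 20/5 = 4
  mean(X_3) = (1 + 6 + 3 + 2 + 5) / 5 = 17/5 = 3.4

Step 2 — sample variances and covariances s[i,j] = (1/(n-1)) · Σ_k (x_{k,i} - mean_i) · (x_{k,j} - mean_j), with n-1 = 4:
  s[X_1,X_1] = ((2.2)·(2.2) + (-3.8)·(-3.8) + (1.2)·(1.2) + (0.2)·(0.2) + (0.2)·(0.2)) / 4 = 20.8/4 = 5.2
  s[X_1,X_2] = ((2.2)·(-2) + (-3.8)·(1) + (1.2)·(0) + (0.2)·(-3) + (0.2)·(4)) / 4 = -8/4 = -2
  s[X_1,X_3] = ((2.2)·(-2.4) + (-3.8)·(2.6) + (1.2)·(-0.4) + (0.2)·(-1.4) + (0.2)·(1.6)) / 4 = -15.6/4 = -3.9
  s[X_2,X_2] = ((-2)·(-2) + (1)·(1) + (0)·(0) + (-3)·(-3) + (4)·(4)) / 4 = 30/4 = 7.5
  s[X_2,X_3] = ((-2)·(-2.4) + (1)·(2.6) + (0)·(-0.4) + (-3)·(-1.4) + (4)·(1.6)) / 4 = 18/4 = 4.5
  s[X_3,X_3] = ((-2.4)·(-2.4) + (2.6)·(2.6) + (-0.4)·(-0.4) + (-1.4)·(-1.4) + (1.6)·(1.6)) / 4 = 17.2/4 = 4.3
  Sample standard deviations s_i = √(s[i,i]):
  s(X_1) = √(5.2) = 2.2804
  s(X_2) = √(7.5) = 2.7386
  s(X_3) = √(4.3) = 2.0736

Step 3 — r_{ij} = s_{ij} / (s_i · s_j):
  r[X_1,X_1] = 1 (diagonal).
  r[X_1,X_2] = -2 / (2.2804 · 2.7386) = -2 / 6.245 = -0.3203
  r[X_1,X_3] = -3.9 / (2.2804 · 2.0736) = -3.9 / 4.7286 = -0.8248
  r[X_2,X_2] = 1 (diagonal).
  r[X_2,X_3] = 4.5 / (2.7386 · 2.0736) = 4.5 / 5.6789 = 0.7924
  r[X_3,X_3] = 1 (diagonal).

R is symmetric with unit diagonal. Assembling:

R = [[1, -0.3203, -0.8248],
 [-0.3203, 1, 0.7924],
 [-0.8248, 0.7924, 1]]


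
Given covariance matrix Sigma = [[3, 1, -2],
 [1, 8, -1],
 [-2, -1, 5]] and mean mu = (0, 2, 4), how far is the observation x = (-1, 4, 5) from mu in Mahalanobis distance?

Step 1 — centre the observation: (x - mu) = (-1, 2, 1).

Step 2 — invert Sigma (cofactor / det for 3×3, or solve directly):
  Sigma^{-1} = [[0.4643, -0.0357, 0.1786],
 [-0.0357, 0.131, 0.0119],
 [0.1786, 0.0119, 0.2738]].

Step 3 — form the quadratic (x - mu)^T · Sigma^{-1} · (x - mu):
  Sigma^{-1} · (x - mu) = (-0.3571, 0.3095, 0.119).
  (x - mu)^T · [Sigma^{-1} · (x - mu)] = (-1)·(-0.3571) + (2)·(0.3095) + (1)·(0.119) = 1.0952.

Step 4 — take square root: d = √(1.0952) ≈ 1.0465.

d(x, mu) = √(1.0952) ≈ 1.0465


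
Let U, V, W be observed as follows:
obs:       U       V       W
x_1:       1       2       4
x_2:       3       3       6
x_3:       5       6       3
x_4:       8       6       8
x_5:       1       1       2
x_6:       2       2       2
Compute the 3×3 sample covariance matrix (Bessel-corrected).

Step 1 — column means:
  mean(U) = (1 + 3 + 5 + 8 + 1 + 2) / 6 = 20/6 = 3.3333
  mean(V) = (2 + 3 + 6 + 6 + 1 + 2) / 6 = 20/6 = 3.3333
  mean(W) = (4 + 6 + 3 + 8 + 2 + 2) / 6 = 25/6 = 4.1667

Step 2 — sample covariance S[i,j] = (1/(n-1)) · Σ_k (x_{k,i} - mean_i) · (x_{k,j} - mean_j), with n-1 = 5.
  S[U,U] = ((-2.3333)·(-2.3333) + (-0.3333)·(-0.3333) + (1.6667)·(1.6667) + (4.6667)·(4.6667) + (-2.3333)·(-2.3333) + (-1.3333)·(-1.3333)) / 5 = 37.3333/5 = 7.4667
  S[U,V] = ((-2.3333)·(-1.3333) + (-0.3333)·(-0.3333) + (1.6667)·(2.6667) + (4.6667)·(2.6667) + (-2.3333)·(-2.3333) + (-1.3333)·(-1.3333)) / 5 = 27.3333/5 = 5.4667
  S[U,W] = ((-2.3333)·(-0.1667) + (-0.3333)·(1.8333) + (1.6667)·(-1.1667) + (4.6667)·(3.8333) + (-2.3333)·(-2.1667) + (-1.3333)·(-2.1667)) / 5 = 23.6667/5 = 4.7333
  S[V,V] = ((-1.3333)·(-1.3333) + (-0.3333)·(-0.3333) + (2.6667)·(2.6667) + (2.6667)·(2.6667) + (-2.3333)·(-2.3333) + (-1.3333)·(-1.3333)) / 5 = 23.3333/5 = 4.6667
  S[V,W] = ((-1.3333)·(-0.1667) + (-0.3333)·(1.8333) + (2.6667)·(-1.1667) + (2.6667)·(3.8333) + (-2.3333)·(-2.1667) + (-1.3333)·(-2.1667)) / 5 = 14.6667/5 = 2.9333
  S[W,W] = ((-0.1667)·(-0.1667) + (1.8333)·(1.8333) + (-1.1667)·(-1.1667) + (3.8333)·(3.8333) + (-2.1667)·(-2.1667) + (-2.1667)·(-2.1667)) / 5 = 28.8333/5 = 5.7667

S is symmetric (S[j,i] = S[i,j]). Assembling:

S = [[7.4667, 5.4667, 4.7333],
 [5.4667, 4.6667, 2.9333],
 [4.7333, 2.9333, 5.7667]]


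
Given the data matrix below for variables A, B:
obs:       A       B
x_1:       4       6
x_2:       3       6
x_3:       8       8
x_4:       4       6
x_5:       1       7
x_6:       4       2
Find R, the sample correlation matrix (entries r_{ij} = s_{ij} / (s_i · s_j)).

Step 1 — column means:
  mean(A) = (4 + 3 + 8 + 4 + 1 + 4) / 6 = 24/6 = 4
  mean(B) = (6 + 6 + 8 + 6 + 7 + 2) / 6 = 35/6 = 5.8333

Step 2 — sample variances and covariances s[i,j] = (1/(n-1)) · Σ_k (x_{k,i} - mean_i) · (x_{k,j} - mean_j), with n-1 = 5:
  s[A,A] = ((0)·(0) + (-1)·(-1) + (4)·(4) + (0)·(0) + (-3)·(-3) + (0)·(0)) / 5 = 26/5 = 5.2
  s[A,B] = ((0)·(0.1667) + (-1)·(0.1667) + (4)·(2.1667) + (0)·(0.1667) + (-3)·(1.1667) + (0)·(-3.8333)) / 5 = 5/5 = 1
  s[B,B] = ((0.1667)·(0.1667) + (0.1667)·(0.1667) + (2.1667)·(2.1667) + (0.1667)·(0.1667) + (1.1667)·(1.1667) + (-3.8333)·(-3.8333)) / 5 = 20.8333/5 = 4.1667
  Sample standard deviations s_i = √(s[i,i]):
  s(A) = √(5.2) = 2.2804
  s(B) = √(4.1667) = 2.0412

Step 3 — r_{ij} = s_{ij} / (s_i · s_j):
  r[A,A] = 1 (diagonal).
  r[A,B] = 1 / (2.2804 · 2.0412) = 1 / 4.6547 = 0.2148
  r[B,B] = 1 (diagonal).

R is symmetric with unit diagonal. Assembling:

R = [[1, 0.2148],
 [0.2148, 1]]
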